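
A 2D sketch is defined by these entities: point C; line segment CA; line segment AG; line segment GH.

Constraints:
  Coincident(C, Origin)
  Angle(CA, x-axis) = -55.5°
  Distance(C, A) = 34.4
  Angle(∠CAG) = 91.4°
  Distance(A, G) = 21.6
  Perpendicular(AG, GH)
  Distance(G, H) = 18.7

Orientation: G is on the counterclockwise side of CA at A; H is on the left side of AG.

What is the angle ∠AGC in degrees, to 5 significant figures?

56.874°

C is at the origin; CA runs at -55.5° with length 34.4, so A = 34.4·(cos -55.5°, sin -55.5°) = (19.484, -28.350). ∠CAG = 91.4°, so AG runs at -55.5° + (180° − 91.4°) = 33.100° from the x-axis; with |AG| = 21.6, G = A + 21.6·(cos 33.100°, sin 33.100°) = (37.579, -16.554). Then cos ∠AGC = GA·GC / (|GA||GC|), giving 56.874°.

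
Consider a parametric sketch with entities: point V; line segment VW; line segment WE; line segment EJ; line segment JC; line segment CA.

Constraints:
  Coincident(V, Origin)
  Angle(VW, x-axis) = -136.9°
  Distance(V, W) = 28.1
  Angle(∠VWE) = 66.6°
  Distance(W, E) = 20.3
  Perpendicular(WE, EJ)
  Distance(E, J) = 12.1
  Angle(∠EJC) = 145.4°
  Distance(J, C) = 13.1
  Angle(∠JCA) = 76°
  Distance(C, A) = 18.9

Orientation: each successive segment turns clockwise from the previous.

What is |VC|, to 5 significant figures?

3.3673

WE is perpendicular to EJ, so EJ runs at 19.700°; with |EJ| = 12.1, J = (-15.969, 3.9907). ∠EJC = 145.4° gives JC at -14.900° from the x-axis; with |JC| = 13.1, C = (-3.3093, 0.62227). Then |VC| = |C − V| = 3.3673.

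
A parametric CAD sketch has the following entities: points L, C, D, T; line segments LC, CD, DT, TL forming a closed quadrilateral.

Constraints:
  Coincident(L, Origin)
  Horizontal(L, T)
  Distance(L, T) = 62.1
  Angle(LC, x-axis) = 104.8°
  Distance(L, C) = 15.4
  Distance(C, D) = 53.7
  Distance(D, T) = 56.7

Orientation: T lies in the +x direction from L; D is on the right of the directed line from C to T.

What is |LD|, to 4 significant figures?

38.52

L is at the origin; LT is horizontal with |LT| = 62.1 and T in +x, so T = (62.1, 0). LC runs at 104.8° with |LC| = 15.4, so C = (-3.934, 14.89). D is determined by |CD| = 53.7 and |DT| = 56.7 together: it lies at the intersection of circle(C, 53.7) and circle(T, 56.7). With |CT| = 67.69, the foot of the radical line on CT is 31.40 from C and the perpendicular offset is √(53.7² − 31.40²) = 43.56. Taking the right-of-CT solution: D = (17.11, -34.51).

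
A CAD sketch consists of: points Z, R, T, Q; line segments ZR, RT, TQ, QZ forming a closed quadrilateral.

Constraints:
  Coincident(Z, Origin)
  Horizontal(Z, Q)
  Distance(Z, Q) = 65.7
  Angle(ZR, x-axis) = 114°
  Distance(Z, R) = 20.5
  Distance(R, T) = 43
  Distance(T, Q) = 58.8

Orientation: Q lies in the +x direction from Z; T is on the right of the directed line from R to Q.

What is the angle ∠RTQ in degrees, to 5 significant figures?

95.970°

Checks: |RT| = 43.00 ✓; |TQ| = 58.80 ✓.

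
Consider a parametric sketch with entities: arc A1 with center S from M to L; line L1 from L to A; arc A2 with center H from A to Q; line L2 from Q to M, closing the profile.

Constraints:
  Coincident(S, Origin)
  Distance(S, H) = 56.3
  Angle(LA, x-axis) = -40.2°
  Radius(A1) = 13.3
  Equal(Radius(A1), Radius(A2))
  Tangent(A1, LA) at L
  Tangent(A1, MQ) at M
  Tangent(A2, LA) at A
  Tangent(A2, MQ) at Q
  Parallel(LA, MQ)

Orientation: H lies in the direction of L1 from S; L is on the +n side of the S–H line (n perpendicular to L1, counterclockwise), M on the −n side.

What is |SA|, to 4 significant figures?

57.85

The slot axis is L1's direction at -40.2°, so u = (cos -40.2°, sin -40.2°) = (0.7638, -0.6455) and n = (−sin -40.2°, cos -40.2°) = (0.6455, 0.7638). S is at the origin and H lies 56.3 along u from S, so H = 56.3·u = (43.00, -36.34). Tangency of A1 to both parallel lines with radius 13.3 puts L and M at S ± 13.3·n: L = (8.585, 10.16), M = (-8.585, -10.16). Equal radii place A and Q the same way about H: A = H + 13.3·n = (51.59, -26.18), Q = H − 13.3·n = (34.42, -46.50). Then |SA| = |A − S| = 57.85.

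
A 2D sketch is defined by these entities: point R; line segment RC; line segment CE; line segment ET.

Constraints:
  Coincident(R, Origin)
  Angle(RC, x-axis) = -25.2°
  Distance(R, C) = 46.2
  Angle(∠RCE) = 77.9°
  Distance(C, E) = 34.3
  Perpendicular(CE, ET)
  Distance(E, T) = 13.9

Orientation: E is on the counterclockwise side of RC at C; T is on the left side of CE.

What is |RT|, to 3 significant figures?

39.8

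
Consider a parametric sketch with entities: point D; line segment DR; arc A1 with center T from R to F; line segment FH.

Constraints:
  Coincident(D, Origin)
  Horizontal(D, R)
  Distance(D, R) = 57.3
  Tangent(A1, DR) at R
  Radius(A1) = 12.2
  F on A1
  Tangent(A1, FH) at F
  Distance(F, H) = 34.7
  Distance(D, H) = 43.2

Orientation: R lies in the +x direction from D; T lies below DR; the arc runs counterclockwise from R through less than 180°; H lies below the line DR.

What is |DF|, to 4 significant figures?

47.62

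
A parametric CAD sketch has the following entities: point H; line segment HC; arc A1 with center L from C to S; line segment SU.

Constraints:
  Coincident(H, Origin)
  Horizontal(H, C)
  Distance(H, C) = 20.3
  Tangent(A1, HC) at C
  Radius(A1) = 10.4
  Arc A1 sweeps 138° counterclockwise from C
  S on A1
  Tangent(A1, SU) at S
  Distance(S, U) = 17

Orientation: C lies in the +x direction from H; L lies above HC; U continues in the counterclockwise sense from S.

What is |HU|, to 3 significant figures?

32.9

On A1, C sits at bearing -90° from L; a 138° counterclockwise sweep puts S at bearing 48°, so S = L + 10.4·(cos 48°, sin 48°) = (27.3, 18.1). The tangent condition forces LS to be normal to SU, so SU runs along (−sin 48°, cos 48°); with |SU| = 17.0, U = (14.6, 29.5). Then |HU| = |U − H| = 32.9.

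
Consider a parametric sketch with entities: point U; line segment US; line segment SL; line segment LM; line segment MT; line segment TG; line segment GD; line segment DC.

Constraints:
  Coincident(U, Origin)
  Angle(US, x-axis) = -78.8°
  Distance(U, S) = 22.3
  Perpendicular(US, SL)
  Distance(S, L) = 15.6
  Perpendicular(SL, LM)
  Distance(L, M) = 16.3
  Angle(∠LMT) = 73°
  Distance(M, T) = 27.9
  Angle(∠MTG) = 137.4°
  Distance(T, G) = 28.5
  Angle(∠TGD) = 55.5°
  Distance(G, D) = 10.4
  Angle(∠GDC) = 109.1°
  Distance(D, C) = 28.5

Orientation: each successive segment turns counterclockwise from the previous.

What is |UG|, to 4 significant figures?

46.38

U is at the origin; US runs at -78.8° with length 22.3, so S = (4.331, -21.88). The perpendicularity gives SL at right angles to US, so SL runs at 11.20°; with |SL| = 15.6, L = (19.63, -18.85). The perpendicularity gives LM at right angles to SL, so LM runs at 101.2°; with |LM| = 16.3, M = (16.47, -2.856). ∠LMT = 73.0° gives MT at -151.8° from the x-axis; with |MT| = 27.9, T = (-8.120, -16.04). ∠MTG = 137.4° gives TG at -109.2° from the x-axis; with |TG| = 28.5, G = (-17.49, -42.95). Then |UG| = |G − U| = 46.38.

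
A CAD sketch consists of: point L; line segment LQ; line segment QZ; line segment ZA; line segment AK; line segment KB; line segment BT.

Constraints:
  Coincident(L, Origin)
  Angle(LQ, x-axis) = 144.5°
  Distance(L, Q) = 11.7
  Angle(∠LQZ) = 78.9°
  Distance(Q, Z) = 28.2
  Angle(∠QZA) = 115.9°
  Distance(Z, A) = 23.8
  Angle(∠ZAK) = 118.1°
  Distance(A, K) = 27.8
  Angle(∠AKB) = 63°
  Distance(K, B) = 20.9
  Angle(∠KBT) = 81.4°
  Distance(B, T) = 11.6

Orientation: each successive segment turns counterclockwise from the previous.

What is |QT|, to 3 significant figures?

32.1

L is at the origin; LQ runs at 144.5° with length 11.7, so Q = (-9.53, 6.79). ∠LQZ = 78.9° gives QZ at -114° from the x-axis; with |QZ| = 28.2, Z = (-21.2, -18.9). ∠QZA = 115.9° gives ZA at -50.3° from the x-axis; with |ZA| = 23.8, A = (-5.97, -37.2). ∠ZAK = 118.1° gives AK at 11.6° from the x-axis; with |AK| = 27.8, K = (21.3, -31.6). ∠AKB = 63.0° gives KB at 129° from the x-axis; with |KB| = 20.9, B = (8.22, -15.3). ∠KBT = 81.4° gives BT at -133° from the x-axis; with |BT| = 11.6, T = (0.340, -23.8). Then |QT| = |T − Q| = 32.1.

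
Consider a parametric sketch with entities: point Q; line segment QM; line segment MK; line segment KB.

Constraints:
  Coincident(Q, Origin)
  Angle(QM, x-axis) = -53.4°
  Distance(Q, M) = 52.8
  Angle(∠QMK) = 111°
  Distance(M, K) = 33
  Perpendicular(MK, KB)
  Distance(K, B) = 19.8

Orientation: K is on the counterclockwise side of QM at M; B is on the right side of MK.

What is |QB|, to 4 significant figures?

86.43

∠QMK = 111.0°, so MK runs at -53.4° + (180° − 111.0°) = 15.60° from the x-axis; with |MK| = 33.0, K = M + 33.0·(cos 15.60°, sin 15.60°) = (63.27, -33.51). The perpendicularity gives KB at right angles to MK; with |KB| = 19.8 on the right of MK, B = K + 19.8·(0.2689, -0.9632) = (68.59, -52.59). Then |QB| = |B − Q| = 86.43.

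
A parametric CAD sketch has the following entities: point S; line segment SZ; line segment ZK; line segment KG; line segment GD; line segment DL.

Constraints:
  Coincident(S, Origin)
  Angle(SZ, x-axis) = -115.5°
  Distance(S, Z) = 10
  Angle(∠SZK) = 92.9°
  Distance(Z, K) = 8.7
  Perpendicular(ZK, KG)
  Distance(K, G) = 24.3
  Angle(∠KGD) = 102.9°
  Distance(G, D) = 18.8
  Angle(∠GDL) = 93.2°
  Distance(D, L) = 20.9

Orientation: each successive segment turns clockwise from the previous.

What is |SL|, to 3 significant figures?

15.0

S is at the origin; SZ runs at -115.5° with length 10.0, so Z = (-4.31, -9.03). ∠SZK = 92.9° gives ZK at 157° from the x-axis; with |ZK| = 8.7, K = (-12.3, -5.68). ZK ⟂ KG, so KG runs at 67.4°; with |KG| = 24.3, G = (-3.00, 16.8). ∠KGD = 102.9° gives GD at -9.70° from the x-axis; with |GD| = 18.8, D = (15.5, 13.6). ∠GDL = 93.2° gives DL at -96.5° from the x-axis; with |DL| = 20.9, L = (13.2, -7.18). Then |SL| = |L − S| = 15.0.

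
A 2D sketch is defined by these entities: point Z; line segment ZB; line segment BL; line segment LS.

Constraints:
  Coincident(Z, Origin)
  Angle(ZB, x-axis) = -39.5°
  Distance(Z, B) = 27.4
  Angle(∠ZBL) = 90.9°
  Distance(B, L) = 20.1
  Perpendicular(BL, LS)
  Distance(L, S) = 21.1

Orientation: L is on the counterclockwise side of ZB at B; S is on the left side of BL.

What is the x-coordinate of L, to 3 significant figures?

34.2

Z is at the origin; ZB runs at -39.5° with length 27.4, so B = 27.4·(cos -39.5°, sin -39.5°) = (21.1, -17.4). ∠ZBL = 90.9°, so BL runs at -39.5° + (180° − 90.9°) = 49.6° from the x-axis; with |BL| = 20.1, L = B + 20.1·(cos 49.6°, sin 49.6°) = (34.2, -2.12). So L.x = 34.2.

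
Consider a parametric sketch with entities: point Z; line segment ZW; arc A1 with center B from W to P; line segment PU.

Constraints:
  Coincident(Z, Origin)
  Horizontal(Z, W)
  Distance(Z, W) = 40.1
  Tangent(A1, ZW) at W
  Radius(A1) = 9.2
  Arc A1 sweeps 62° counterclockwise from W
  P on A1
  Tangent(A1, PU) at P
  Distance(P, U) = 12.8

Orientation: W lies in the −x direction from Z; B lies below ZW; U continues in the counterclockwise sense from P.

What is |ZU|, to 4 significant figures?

56.60

Z is at the origin; Z and W share the same y with |ZW| = 40.1 and W on the −x side, so W = (-40.10, 0.000). Tangency of A1 to ZW means the radius BW is perpendicular to ZW, so B = W + (0, -9.2) = (-40.10, -9.200). On A1, W sits at bearing 90° from B; a 62° counterclockwise sweep puts P at bearing 152°, so P = B + 9.2·(cos 152°, sin 152°) = (-48.22, -4.881). Tangency of A1 to PU means the radius BP is perpendicular to PU, so PU runs along (−sin 152°, cos 152°); with |PU| = 12.8, U = (-54.23, -16.18). Then |ZU| = |U − Z| = 56.60.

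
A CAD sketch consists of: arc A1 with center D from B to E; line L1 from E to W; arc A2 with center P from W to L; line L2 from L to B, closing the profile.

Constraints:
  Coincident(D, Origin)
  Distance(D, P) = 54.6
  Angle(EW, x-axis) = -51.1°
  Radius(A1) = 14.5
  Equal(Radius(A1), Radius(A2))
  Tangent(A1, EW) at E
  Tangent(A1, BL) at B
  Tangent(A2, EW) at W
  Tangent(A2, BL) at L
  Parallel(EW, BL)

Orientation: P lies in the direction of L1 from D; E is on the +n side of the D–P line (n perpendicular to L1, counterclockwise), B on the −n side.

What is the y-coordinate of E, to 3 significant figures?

9.11

D is at the origin and P lies 54.6 along u from D, so P = 54.6·u = (34.3, -42.5). Tangency of A1 to both parallel lines with radius 14.5 puts E and B at D ± 14.5·n: E = (11.3, 9.11), B = (-11.3, -9.11). So E.y = 9.11.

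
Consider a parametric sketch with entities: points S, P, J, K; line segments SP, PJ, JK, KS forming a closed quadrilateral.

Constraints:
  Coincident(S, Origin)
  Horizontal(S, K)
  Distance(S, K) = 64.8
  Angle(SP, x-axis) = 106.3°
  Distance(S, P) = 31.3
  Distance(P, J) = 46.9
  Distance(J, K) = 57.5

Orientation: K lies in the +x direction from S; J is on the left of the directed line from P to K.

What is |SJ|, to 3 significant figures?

59.5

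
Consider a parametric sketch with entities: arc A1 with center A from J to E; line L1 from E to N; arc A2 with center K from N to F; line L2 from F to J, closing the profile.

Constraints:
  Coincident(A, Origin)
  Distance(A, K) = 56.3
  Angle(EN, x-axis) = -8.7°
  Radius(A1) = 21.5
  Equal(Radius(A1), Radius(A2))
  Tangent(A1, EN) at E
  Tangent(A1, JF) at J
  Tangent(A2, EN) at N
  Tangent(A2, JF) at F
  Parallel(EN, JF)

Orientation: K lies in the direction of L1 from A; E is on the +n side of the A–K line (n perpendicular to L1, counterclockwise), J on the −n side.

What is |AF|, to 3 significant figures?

60.3

The slot axis is L1's direction at -8.7°, so u = (cos -8.7°, sin -8.7°) = (0.988, -0.151) and n = (−sin -8.7°, cos -8.7°) = (0.151, 0.988). A is at the origin and K lies 56.3 along u from A, so K = 56.3·u = (55.7, -8.52). Tangency of A1 to both parallel lines with radius 21.5 puts E and J at A ± 21.5·n: E = (3.25, 21.3), J = (-3.25, -21.3). Equal radii place N and F the same way about K: N = K + 21.5·n = (58.9, 12.7), F = K − 21.5·n = (52.4, -29.8). Then |AF| = |F − A| = 60.3.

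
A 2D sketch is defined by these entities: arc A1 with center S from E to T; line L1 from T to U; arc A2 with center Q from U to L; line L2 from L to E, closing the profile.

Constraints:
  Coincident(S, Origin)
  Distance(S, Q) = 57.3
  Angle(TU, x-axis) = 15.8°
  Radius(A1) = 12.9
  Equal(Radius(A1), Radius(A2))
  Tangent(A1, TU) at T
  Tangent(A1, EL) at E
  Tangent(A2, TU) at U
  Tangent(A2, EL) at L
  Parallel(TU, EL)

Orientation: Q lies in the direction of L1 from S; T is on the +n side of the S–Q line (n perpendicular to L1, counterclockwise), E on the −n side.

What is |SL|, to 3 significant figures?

58.7

The slot axis is L1's direction at 15.8°, so u = (cos 15.8°, sin 15.8°) = (0.962, 0.272) and n = (−sin 15.8°, cos 15.8°) = (-0.272, 0.962). S is at the origin and Q lies 57.3 along u from S, so Q = 57.3·u = (55.1, 15.6). Tangency of A1 to both parallel lines with radius 12.9 puts T and E at S ± 12.9·n: T = (-3.51, 12.4), E = (3.51, -12.4). Equal radii place U and L the same way about Q: U = Q + 12.9·n = (51.6, 28.0), L = Q − 12.9·n = (58.6, 3.19). Then |SL| = |L − S| = 58.7.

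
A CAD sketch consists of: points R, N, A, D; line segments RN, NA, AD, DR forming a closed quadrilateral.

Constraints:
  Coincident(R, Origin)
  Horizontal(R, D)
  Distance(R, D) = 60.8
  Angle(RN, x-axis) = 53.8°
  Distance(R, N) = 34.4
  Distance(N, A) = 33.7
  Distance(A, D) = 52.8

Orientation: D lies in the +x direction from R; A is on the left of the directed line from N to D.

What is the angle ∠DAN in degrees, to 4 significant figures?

64.82°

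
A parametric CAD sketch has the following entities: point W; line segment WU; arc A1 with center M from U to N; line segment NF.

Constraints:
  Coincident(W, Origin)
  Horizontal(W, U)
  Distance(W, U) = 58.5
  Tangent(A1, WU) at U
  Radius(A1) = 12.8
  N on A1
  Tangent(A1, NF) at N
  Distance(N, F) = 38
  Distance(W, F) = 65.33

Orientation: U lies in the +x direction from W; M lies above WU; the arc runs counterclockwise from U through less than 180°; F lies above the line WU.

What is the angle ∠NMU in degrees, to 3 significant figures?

132°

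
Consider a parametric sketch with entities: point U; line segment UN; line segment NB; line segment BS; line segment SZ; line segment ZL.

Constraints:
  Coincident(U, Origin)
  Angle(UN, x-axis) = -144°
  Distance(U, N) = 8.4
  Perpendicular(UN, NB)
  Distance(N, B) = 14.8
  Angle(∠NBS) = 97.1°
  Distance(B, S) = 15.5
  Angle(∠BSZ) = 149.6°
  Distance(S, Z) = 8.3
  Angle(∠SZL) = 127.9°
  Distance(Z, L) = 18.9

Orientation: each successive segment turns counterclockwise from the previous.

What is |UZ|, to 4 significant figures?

19.84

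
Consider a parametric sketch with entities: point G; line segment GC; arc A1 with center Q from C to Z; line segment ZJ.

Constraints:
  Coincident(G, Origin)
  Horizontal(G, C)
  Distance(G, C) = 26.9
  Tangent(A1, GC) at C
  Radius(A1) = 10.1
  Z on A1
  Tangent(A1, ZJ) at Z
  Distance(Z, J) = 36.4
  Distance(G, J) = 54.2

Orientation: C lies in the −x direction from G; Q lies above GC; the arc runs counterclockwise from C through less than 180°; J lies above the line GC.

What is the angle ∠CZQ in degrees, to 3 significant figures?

38.3°

G is at the origin; GC is horizontal with |GC| = 26.9 and C on the −x side, so C = (-26.9, 0.00). A1 meets GC tangentially, so QC is at right angles to GC, so Q = C + (0, 10.1) = (-26.9, 10.1). Since QZ ⟂ ZJ (tangency), |QJ| = √(10.1² + 36.4²) = 37.8 regardless of where Z sits on A1. So J lies on both circle(G, 54.2) and circle(Q, 37.8); the above-GC intersection is J = (-25.5, 47.8). Z is the foot of the tangent from J: Z = (-17.1, 12.4).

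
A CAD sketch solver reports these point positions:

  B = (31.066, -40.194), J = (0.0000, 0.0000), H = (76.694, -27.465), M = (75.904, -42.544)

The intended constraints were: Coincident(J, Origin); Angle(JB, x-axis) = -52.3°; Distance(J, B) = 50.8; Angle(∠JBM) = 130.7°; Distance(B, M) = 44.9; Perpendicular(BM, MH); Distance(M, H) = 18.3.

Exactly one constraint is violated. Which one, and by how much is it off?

Distance(M, H) = 18.3 — off by 3.20.

J = (0.00, 0.00) ✓; JB at -52.30° ✓; |JB| = 50.80 ✓; ∠JBM = 130.7° ✓; |BM| = 44.90 ✓; ∠(BM, MH) = 90.00° ✓; |MH| = 15.10 ✗.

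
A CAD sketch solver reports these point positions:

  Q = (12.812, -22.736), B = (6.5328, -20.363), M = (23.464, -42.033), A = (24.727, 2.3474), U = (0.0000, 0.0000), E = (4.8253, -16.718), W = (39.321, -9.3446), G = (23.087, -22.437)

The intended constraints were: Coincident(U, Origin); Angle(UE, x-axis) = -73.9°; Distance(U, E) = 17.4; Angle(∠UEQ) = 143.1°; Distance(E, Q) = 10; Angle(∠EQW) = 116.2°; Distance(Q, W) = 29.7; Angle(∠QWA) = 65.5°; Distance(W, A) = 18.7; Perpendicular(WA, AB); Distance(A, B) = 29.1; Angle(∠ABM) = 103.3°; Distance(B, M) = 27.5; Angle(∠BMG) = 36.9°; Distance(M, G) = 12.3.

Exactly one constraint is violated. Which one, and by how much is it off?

Distance(M, G) = 12.3 — off by 7.30.

U = (0.00, 0.00) ✓; UE at -73.90° ✓; |UE| = 17.40 ✓; ∠UEQ = 143.1° ✓; |EQ| = 10.00 ✓; ∠EQW = 116.2° ✓; |QW| = 29.70 ✓; ∠QWA = 65.50° ✓; |WA| = 18.70 ✓; ∠(WA, AB) = 90.00° ✓; |AB| = 29.10 ✓; ∠ABM = 103.3° ✓; |BM| = 27.50 ✓; ∠BMG = 36.90° ✓; |MG| = 19.60 ✗.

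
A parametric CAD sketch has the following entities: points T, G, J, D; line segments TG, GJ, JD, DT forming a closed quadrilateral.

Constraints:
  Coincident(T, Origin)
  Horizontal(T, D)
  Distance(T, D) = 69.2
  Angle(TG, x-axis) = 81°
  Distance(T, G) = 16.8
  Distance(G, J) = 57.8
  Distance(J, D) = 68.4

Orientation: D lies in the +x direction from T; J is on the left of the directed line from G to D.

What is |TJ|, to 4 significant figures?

72.82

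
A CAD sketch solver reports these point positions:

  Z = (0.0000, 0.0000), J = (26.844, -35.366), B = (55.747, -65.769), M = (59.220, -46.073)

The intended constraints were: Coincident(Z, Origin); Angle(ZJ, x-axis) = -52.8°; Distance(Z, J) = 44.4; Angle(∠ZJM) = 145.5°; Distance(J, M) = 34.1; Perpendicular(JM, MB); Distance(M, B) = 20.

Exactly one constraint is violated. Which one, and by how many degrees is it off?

Perpendicular(JM, MB) — off by 8.30°.

Z = (0.00, 0.00) ✓; ZJ at -52.80° ✓; |ZJ| = 44.40 ✓; ∠ZJM = 145.5° ✓; |JM| = 34.10 ✓; ∠(JM, MB) = 81.70° ✗; |MB| = 20.00 ✓.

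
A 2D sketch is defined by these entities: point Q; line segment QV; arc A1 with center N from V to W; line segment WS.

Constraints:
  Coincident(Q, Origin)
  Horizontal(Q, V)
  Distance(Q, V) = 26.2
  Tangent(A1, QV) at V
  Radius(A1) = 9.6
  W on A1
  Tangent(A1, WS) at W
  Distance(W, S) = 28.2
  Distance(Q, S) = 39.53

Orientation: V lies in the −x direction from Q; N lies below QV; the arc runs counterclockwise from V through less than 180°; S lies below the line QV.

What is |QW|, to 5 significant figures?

36.962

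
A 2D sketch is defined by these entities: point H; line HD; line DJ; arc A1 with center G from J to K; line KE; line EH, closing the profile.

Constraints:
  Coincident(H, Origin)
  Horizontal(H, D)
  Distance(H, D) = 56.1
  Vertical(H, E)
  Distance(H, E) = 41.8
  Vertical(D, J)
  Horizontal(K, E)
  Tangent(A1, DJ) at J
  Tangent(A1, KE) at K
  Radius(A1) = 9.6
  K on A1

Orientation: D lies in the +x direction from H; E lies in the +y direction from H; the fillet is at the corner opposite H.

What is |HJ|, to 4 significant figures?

64.68

H is at the origin; HD is horizontal with |HD| = 56.1 and D on the +x side, so D = (56.10, 0.000). H and E share the same x with |HE| = 41.8 and E on the +y side, so E = (0.000, 41.80). The virtual corner opposite H is at (56.10, 41.80). Tangency of A1 to DJ means the radius GJ is perpendicular to DJ and the tangent condition forces GK to be normal to KE, with radius 9.6, so the center G sits 9.6 in from both sides at G = (46.50, 32.20). That places the tangent points at J = (56.10, 32.20) on DJ and K = (46.50, 41.80) on KE. Then |HJ| = |J − H| = 64.68.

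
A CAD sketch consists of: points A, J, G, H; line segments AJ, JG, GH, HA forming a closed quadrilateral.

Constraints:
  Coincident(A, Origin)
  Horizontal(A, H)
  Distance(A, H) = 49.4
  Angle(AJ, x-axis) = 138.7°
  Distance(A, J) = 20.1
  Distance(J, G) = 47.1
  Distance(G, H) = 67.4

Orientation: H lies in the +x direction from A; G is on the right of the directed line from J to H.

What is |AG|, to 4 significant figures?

34.67

A is at the origin; AH is horizontal with |AH| = 49.4 and H in +x, so H = (49.4, 0). AJ runs at 138.7° with |AJ| = 20.1, so J = (-15.10, 13.27). G is determined by |JG| = 47.1 and |GH| = 67.4 together: it lies at the intersection of circle(J, 47.1) and circle(H, 67.4). With |JH| = 65.85, the foot of the radical line on JH is 15.28 from J and the perpendicular offset is √(47.1² − 15.28²) = 44.55. Taking the right-of-JH solution: G = (-9.113, -33.45).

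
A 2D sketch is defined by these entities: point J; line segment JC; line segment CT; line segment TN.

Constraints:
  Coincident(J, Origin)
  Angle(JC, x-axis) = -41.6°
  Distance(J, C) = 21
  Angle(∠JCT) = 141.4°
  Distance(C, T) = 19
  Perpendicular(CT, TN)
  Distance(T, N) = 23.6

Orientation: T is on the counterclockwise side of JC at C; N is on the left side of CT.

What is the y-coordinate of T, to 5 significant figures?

-14.937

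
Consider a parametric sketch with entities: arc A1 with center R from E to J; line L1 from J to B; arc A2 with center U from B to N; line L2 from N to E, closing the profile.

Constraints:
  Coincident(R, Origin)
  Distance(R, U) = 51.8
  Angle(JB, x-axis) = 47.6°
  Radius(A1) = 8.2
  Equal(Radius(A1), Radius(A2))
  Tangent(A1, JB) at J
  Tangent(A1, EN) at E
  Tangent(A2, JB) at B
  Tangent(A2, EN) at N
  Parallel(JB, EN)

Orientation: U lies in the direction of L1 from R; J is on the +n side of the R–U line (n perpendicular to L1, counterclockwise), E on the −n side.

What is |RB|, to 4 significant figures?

52.45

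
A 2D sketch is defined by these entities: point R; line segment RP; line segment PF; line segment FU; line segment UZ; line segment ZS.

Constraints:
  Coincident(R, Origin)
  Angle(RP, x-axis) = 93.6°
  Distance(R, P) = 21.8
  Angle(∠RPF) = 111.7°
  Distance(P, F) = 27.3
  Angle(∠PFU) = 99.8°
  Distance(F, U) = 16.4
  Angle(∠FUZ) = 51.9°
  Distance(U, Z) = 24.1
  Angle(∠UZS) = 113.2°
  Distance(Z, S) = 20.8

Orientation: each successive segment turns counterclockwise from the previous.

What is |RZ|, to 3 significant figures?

23.0

R is at the origin; RP runs at 93.6° with length 21.8, so P = (-1.37, 21.8). ∠RPF = 111.7° gives PF at 162° from the x-axis; with |PF| = 27.3, F = (-27.3, 30.2). ∠PFU = 99.8° gives FU at -118° from the x-axis; with |FU| = 16.4, U = (-35.0, 15.7). ∠FUZ = 51.9° gives UZ at 10.2° from the x-axis; with |UZ| = 24.1, Z = (-11.3, 20.0). Then |RZ| = |Z − R| = 23.0.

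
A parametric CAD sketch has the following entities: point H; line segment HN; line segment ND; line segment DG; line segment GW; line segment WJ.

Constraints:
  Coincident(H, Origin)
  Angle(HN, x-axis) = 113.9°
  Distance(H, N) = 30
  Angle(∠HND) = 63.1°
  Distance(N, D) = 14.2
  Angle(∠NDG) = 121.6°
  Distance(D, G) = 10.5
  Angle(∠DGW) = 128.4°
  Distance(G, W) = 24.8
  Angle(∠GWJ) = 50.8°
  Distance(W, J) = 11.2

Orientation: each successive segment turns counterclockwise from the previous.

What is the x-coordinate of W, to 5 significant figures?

5.7446

H is at the origin; HN runs at 113.9° with length 30.0, so N = (-12.154, 27.428). ∠HND = 63.1° gives ND at -129.20° from the x-axis; with |ND| = 14.2, D = (-21.129, 16.423). ∠NDG = 121.6° gives DG at -70.800° from the x-axis; with |DG| = 10.5, G = (-17.676, 6.5075). ∠DGW = 128.4° gives GW at -19.200° from the x-axis; with |GW| = 24.8, W = (5.7446, -1.6484). So W.x = 5.7446.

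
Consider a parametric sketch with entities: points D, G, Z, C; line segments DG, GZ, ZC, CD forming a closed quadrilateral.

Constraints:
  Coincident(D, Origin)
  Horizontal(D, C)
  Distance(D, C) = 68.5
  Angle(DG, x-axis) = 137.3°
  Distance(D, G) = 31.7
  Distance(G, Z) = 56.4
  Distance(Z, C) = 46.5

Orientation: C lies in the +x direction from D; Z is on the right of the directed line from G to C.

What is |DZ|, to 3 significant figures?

25.4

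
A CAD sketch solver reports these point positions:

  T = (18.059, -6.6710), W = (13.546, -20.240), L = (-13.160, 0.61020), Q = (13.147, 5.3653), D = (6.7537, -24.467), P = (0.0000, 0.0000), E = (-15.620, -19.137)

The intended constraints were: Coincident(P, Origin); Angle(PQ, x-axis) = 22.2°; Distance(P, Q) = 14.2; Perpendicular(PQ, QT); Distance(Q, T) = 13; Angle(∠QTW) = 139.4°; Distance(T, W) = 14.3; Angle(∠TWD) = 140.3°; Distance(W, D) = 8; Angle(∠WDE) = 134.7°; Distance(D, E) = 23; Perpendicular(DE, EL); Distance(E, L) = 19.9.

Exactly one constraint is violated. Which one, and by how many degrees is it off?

Perpendicular(DE, EL) — off by 6.30°.

P = (0.00, 0.00) ✓; PQ at 22.20° ✓; |PQ| = 14.20 ✓; ∠(PQ, QT) = 90.00° ✓; |QT| = 13.00 ✓; ∠QTW = 139.4° ✓; |TW| = 14.30 ✓; ∠TWD = 140.3° ✓; |WD| = 8.000 ✓; ∠WDE = 134.7° ✓; |DE| = 23.00 ✓; ∠(DE, EL) = 83.70° ✗; |EL| = 19.90 ✓.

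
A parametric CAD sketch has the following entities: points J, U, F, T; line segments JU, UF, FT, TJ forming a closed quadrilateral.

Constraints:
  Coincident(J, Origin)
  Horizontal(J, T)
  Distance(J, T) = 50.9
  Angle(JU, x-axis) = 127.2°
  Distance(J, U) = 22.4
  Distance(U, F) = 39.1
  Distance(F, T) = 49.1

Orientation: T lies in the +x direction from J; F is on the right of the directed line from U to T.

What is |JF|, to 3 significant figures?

17.4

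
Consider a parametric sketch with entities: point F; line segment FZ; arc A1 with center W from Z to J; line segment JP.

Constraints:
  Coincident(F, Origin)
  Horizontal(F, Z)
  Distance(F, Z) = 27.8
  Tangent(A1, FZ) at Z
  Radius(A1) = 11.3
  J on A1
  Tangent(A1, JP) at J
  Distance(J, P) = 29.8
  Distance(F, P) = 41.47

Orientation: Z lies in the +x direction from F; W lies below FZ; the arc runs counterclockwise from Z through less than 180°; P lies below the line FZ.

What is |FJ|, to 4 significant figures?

19.31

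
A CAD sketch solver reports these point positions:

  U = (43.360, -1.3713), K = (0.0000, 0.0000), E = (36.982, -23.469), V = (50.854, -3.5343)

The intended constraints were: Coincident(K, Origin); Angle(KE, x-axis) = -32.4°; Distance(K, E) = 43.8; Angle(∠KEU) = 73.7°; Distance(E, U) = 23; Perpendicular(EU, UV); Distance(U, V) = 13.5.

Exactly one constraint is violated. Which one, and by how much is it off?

Distance(U, V) = 13.5 — off by 5.70.

K = (0.00, 0.00) ✓; KE at -32.40° ✓; |KE| = 43.80 ✓; ∠KEU = 73.70° ✓; |EU| = 23.00 ✓; ∠(EU, UV) = 90.00° ✓; |UV| = 7.800 ✗.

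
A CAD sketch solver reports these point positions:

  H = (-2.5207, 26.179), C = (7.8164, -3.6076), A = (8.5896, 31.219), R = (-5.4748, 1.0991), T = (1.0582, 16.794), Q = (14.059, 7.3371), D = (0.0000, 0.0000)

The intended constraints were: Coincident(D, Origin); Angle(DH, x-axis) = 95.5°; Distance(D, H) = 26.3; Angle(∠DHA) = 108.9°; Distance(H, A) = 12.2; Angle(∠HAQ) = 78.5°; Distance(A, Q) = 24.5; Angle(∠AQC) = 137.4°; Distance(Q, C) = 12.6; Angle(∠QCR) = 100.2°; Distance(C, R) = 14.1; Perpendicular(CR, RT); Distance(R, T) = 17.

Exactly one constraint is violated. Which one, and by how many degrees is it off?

Perpendicular(CR, RT) — off by 3.10°.

D = (0.00, 0.00) ✓; DH at 95.50° ✓; |DH| = 26.30 ✓; ∠DHA = 108.9° ✓; |HA| = 12.20 ✓; ∠HAQ = 78.50° ✓; |AQ| = 24.50 ✓; ∠AQC = 137.4° ✓; |QC| = 12.60 ✓; ∠QCR = 100.2° ✓; |CR| = 14.10 ✓; ∠(CR, RT) = 93.10° ✗; |RT| = 17.00 ✓.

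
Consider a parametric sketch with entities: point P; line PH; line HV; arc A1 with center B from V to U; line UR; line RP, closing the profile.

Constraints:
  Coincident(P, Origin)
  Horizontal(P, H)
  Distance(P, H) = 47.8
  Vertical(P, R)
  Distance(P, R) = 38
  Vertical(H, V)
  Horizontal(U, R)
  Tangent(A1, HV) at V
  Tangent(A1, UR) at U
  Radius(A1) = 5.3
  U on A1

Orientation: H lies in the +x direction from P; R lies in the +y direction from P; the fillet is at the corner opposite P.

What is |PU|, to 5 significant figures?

57.011

P is at the origin; PH is horizontal with |PH| = 47.8 and H on the +x side, so H = (47.800, 0.0000). P and R share the same x with |PR| = 38.0 and R on the +y side, so R = (0.0000, 38.000). The virtual corner opposite P is at (47.800, 38.000). Tangency of A1 to HV means the radius BV is perpendicular to HV and A1 meets UR tangentially, so BU is at right angles to UR, with radius 5.3, so the center B sits 5.3 in from both sides at B = (42.500, 32.700). That places the tangent points at V = (47.800, 32.700) on HV and U = (42.500, 38.000) on UR. Then |PU| = |U − P| = 57.011.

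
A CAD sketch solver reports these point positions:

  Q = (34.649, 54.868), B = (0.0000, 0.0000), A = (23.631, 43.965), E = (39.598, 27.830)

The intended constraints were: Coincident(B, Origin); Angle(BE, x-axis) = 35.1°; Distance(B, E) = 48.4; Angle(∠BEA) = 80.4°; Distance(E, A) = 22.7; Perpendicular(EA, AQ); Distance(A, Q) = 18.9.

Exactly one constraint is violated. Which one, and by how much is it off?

Distance(A, Q) = 18.9 — off by 3.40.

B = (0.00, 0.00) ✓; BE at 35.10° ✓; |BE| = 48.40 ✓; ∠BEA = 80.40° ✓; |EA| = 22.70 ✓; ∠(EA, AQ) = 90.00° ✓; |AQ| = 15.50 ✗.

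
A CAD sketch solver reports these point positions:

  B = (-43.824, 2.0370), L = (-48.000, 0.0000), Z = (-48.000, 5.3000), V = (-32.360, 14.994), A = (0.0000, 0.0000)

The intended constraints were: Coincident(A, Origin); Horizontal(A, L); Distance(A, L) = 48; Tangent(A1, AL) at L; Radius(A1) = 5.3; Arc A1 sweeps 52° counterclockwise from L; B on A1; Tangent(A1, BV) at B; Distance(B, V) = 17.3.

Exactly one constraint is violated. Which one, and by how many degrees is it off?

Tangent(A1, BV) at B — off by 3.50°.

A = (0.00, 0.00) ✓; A.y = 0.00, L.y = 0.00 ✓; |AL| = 48.00 ✓; ∠(ZL, LA) = 90.00° ✓; |ZL| = 5.300 ✓; bearing(Z→B) − bearing(Z→L) = 52.00° ✓; |ZB| = 5.300 ✓; ∠(ZB, BV) = 93.50° ✗; |BV| = 17.30 ✓.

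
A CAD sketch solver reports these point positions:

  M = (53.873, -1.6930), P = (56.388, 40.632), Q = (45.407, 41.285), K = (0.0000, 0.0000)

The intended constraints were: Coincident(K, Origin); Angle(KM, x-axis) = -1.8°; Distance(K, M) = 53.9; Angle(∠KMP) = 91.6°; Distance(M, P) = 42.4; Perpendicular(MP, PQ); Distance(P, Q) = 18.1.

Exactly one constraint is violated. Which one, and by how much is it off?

Distance(P, Q) = 18.1 — off by 7.10.

K = (0.00, 0.00) ✓; KM at -1.800° ✓; |KM| = 53.90 ✓; ∠KMP = 91.60° ✓; |MP| = 42.40 ✓; ∠(MP, PQ) = 90.00° ✓; |PQ| = 11.00 ✗.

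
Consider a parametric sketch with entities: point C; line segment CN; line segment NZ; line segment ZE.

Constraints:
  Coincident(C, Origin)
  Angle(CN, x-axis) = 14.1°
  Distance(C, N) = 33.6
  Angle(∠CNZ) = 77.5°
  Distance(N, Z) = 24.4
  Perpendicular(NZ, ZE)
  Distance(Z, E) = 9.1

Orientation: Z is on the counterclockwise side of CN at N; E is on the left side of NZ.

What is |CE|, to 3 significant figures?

29.2

C is at the origin; CN runs at 14.1° with length 33.6, so N = 33.6·(cos 14.1°, sin 14.1°) = (32.6, 8.19). ∠CNZ = 77.5°, so NZ runs at 14.1° + (180° − 77.5°) = 117° from the x-axis; with |NZ| = 24.4, Z = N + 24.4·(cos 117°, sin 117°) = (21.7, 30.0). The perpendicularity gives ZE at right angles to NZ; with |ZE| = 9.1 on the left of NZ, E = Z + 9.1·(-0.894, -0.448) = (13.5, 25.9). Then |CE| = |E − C| = 29.2.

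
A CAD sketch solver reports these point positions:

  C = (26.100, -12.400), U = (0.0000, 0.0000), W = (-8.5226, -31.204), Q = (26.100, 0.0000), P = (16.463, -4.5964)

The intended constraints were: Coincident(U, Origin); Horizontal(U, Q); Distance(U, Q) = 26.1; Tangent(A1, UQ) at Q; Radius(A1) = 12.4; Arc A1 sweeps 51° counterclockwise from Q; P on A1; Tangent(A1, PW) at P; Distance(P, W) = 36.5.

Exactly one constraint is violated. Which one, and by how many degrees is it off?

Tangent(A1, PW) at P — off by 4.20°.

U = (0.00, 0.00) ✓; U.y = 0.00, Q.y = 0.00 ✓; |UQ| = 26.10 ✓; ∠(CQ, QU) = 90.00° ✓; |CQ| = 12.40 ✓; bearing(C→P) − bearing(C→Q) = 51.00° ✓; |CP| = 12.40 ✓; ∠(CP, PW) = 94.20° ✗; |PW| = 36.50 ✓.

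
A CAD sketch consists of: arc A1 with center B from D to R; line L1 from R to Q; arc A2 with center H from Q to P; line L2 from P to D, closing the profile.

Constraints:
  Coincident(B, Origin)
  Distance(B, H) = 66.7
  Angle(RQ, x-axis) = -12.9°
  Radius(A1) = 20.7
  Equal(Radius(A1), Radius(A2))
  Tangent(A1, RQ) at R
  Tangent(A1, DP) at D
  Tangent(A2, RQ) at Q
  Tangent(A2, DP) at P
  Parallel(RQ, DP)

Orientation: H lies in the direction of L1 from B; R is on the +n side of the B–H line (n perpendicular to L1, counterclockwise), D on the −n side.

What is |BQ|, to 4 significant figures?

69.84

The slot axis is L1's direction at -12.9°, so u = (cos -12.9°, sin -12.9°) = (0.9748, -0.2233) and n = (−sin -12.9°, cos -12.9°) = (0.2233, 0.9748). B is at the origin and H lies 66.7 along u from B, so H = 66.7·u = (65.02, -14.89). Tangency of A1 to both parallel lines with radius 20.7 puts R and D at B ± 20.7·n: R = (4.621, 20.18), D = (-4.621, -20.18). Equal radii place Q and P the same way about H: Q = H + 20.7·n = (69.64, 5.287), P = H − 20.7·n = (60.40, -35.07). Then |BQ| = |Q − B| = 69.84.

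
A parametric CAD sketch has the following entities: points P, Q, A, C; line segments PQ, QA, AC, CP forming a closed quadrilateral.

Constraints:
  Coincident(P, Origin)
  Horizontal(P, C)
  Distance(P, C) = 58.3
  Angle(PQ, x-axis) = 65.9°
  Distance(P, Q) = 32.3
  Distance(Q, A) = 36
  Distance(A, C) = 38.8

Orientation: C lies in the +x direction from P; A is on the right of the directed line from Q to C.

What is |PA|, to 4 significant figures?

20.79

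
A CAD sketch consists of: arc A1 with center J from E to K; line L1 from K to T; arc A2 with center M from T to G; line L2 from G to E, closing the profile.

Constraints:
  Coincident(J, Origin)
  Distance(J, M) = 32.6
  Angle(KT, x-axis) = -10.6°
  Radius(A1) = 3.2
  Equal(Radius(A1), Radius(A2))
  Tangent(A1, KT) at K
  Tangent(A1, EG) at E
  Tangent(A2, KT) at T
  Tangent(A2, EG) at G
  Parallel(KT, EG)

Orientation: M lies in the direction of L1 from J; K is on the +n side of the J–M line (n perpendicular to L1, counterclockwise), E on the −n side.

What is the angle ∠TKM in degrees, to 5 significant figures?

5.6062°

The slot axis is L1's direction at -10.6°, so u = (cos -10.6°, sin -10.6°) = (0.98294, -0.18395) and n = (−sin -10.6°, cos -10.6°) = (0.18395, 0.98294). J is at the origin and M lies 32.6 along u from J, so M = 32.6·u = (32.044, -5.9968). Tangency of A1 to both parallel lines with radius 3.2 puts K and E at J ± 3.2·n: K = (0.58864, 3.1454), E = (-0.58864, -3.1454). Equal radii place T and G the same way about M: T = M + 3.2·n = (32.632, -2.8514), G = M − 3.2·n = (31.455, -9.1422). Then cos ∠TKM = KT·KM / (|KT||KM|), giving 5.6062°.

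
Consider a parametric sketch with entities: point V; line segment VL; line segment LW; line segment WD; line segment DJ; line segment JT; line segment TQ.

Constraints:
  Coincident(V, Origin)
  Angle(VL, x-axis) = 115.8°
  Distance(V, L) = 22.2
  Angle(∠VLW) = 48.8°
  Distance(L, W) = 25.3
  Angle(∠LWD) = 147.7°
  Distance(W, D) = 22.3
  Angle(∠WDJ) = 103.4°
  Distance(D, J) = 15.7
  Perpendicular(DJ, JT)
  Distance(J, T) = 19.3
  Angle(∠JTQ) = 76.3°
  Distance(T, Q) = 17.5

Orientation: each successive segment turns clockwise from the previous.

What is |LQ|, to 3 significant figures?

30.8

V is at the origin; VL runs at 115.8° with length 22.2, so L = (-9.66, 20.0). ∠VLW = 48.8° gives LW at -15.4° from the x-axis; with |LW| = 25.3, W = (14.7, 13.3). ∠LWD = 147.7° gives WD at -47.7° from the x-axis; with |WD| = 22.3, D = (29.7, -3.23). ∠WDJ = 103.4° gives DJ at -124° from the x-axis; with |DJ| = 15.7, J = (20.9, -16.2). DJ is perpendicular to JT, so JT runs at 146°; with |JT| = 19.3, T = (4.95, -5.32). ∠JTQ = 76.3° gives TQ at 42.0° from the x-axis; with |TQ| = 17.5, Q = (18.0, 6.39). Then |LQ| = |Q − L| = 30.8.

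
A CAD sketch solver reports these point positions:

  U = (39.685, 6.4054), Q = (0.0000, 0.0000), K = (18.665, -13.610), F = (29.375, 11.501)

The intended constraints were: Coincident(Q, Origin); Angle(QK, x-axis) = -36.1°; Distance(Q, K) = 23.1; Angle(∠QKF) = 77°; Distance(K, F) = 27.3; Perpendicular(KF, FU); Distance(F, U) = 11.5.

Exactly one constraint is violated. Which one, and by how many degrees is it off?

Perpendicular(KF, FU) — off by 3.20°.

Q = (0.00, 0.00) ✓; QK at -36.10° ✓; |QK| = 23.10 ✓; ∠QKF = 77.00° ✓; |KF| = 27.30 ✓; ∠(KF, FU) = 93.20° ✗; |FU| = 11.50 ✓.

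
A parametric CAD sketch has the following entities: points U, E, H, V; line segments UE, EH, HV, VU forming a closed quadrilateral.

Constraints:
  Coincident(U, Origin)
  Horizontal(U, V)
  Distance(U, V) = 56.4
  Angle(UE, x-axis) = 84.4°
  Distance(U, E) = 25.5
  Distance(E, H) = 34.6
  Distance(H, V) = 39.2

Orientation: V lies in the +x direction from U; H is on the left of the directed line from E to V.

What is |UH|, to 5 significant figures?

49.286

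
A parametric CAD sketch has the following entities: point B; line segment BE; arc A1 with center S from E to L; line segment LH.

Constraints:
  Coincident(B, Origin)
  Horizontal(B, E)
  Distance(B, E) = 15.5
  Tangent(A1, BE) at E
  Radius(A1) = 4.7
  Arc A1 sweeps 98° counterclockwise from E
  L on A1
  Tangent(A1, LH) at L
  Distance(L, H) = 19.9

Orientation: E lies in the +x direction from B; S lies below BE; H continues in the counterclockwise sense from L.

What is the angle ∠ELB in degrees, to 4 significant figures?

104.7°

B is at the origin; B and E share the same y with |BE| = 15.5 and E on the +x side, so E = (15.50, 0.000). Tangency of A1 to BE means the radius SE is perpendicular to BE, so S = E + (0, -4.7) = (15.50, -4.700). On A1, E sits at bearing 90° from S; a 98° counterclockwise sweep puts L at bearing 188°, so L = S + 4.7·(cos 188°, sin 188°) = (10.85, -5.354). Then cos ∠ELB = LE·LB / (|LE||LB|), giving 104.7°.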